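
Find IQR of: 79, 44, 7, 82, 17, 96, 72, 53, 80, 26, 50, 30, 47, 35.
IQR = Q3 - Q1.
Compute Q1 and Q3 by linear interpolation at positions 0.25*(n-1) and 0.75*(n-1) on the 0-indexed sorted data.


Sorted: 7, 17, 26, 30, 35, 44, 47, 50, 53, 72, 79, 80, 82, 96
Q1 (25th %ile) = 31.2500
Q3 (75th %ile) = 77.2500
IQR = 77.2500 - 31.2500 = 46.0000

IQR = 46.0000


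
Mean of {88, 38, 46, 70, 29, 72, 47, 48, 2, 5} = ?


Sum = 88 + 38 + 46 + 70 + 29 + 72 + 47 + 48 + 2 + 5 = 445
n = 10
Mean = 445/10 = 44.5000

Mean = 44.5000


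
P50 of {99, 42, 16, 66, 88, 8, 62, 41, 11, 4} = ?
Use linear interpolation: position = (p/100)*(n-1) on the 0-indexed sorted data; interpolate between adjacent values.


Sorted: 4, 8, 11, 16, 41, 42, 62, 66, 88, 99
n = 10
Index = 50/100 * 9 = 4.5000
Lower = data[4] = 41, Upper = data[5] = 42
P50 = 41 + 0.5000*(1) = 41.5000

P50 = 41.5000


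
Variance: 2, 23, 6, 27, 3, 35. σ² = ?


Mean = 16.0000
Squared deviations: 196.0000, 49.0000, 100.0000, 121.0000, 169.0000, 361.0000
Sum = 996.0000
Variance = 996.0000/6 = 166.0000

Variance = 166.0000


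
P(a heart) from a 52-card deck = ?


13 hearts in 52 cards
P = 13/52 = 0.2500

P = 0.2500


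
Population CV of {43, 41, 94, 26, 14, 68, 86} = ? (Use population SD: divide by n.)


Mean = 53.1429
SD = 28.0022
CV = (28.0022/53.1429)*100 = 52.6923%

CV = 52.6923%


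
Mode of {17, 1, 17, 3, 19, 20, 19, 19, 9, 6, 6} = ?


Frequencies: 1:1, 3:1, 6:2, 9:1, 17:2, 19:3, 20:1
Max frequency = 3
Mode = 19

Mode = 19


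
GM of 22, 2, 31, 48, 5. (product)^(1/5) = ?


Product = 22 × 2 × 31 × 48 × 5 = 327360
GM = 327360^(1/5) = 12.6767

GM = 12.6767


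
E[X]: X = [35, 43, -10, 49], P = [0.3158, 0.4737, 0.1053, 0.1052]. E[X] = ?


E[X] = 35*0.3158 + 43*0.4737 - 10*0.1053 + 49*0.1052
= 11.0530 + 20.3691 - 1.0530 + 5.1548
= 35.5239

E[X] = 35.5239


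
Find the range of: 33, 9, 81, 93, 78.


Max = 93, Min = 9
Range = 93 - 9 = 84

Range = 84


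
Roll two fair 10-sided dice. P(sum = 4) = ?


Total outcomes = 10×10 = 100
Favorable (sum = 4): 3
P = 3/100 = 0.0300

P = 0.0300


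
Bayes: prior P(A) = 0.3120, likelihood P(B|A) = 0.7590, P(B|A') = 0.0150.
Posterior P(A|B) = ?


P(B) = P(B|A)*P(A) + P(B|A')*P(A')
= 0.7590*0.3120 + 0.0150*0.6880
= 0.236808 + 0.010320 = 0.247128
P(A|B) = 0.236808/0.247128 = 0.9582

P(A|B) = 0.9582


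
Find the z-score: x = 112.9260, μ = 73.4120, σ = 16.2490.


z = (112.9260 - 73.4120)/16.2490
= 39.5140/16.2490
= 2.4318

z = 2.4318


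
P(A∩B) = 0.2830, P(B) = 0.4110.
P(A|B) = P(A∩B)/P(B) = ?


P(A|B) = 0.2830/0.4110 = 0.6886

P(A|B) = 0.6886


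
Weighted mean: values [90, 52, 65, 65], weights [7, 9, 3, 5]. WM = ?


Numerator = 90*7 + 52*9 + 65*3 + 65*5 = 1618
Denominator = 7 + 9 + 3 + 5 = 24
WM = 1618/24 = 67.4167

WM = 67.4167


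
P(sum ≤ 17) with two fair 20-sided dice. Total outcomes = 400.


Total outcomes = 20×20 = 400
Favorable (sum ≤ 17): 136
P = 136/400 = 0.3400

P = 0.3400


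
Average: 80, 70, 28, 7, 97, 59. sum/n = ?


Sum = 80 + 70 + 28 + 7 + 97 + 59 = 341
n = 6
Mean = 341/6 = 56.8333

Mean = 56.8333


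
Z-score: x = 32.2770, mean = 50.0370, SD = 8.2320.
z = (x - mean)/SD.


z = (32.2770 - 50.0370)/8.2320
= -17.7600/8.2320
= -2.1574

z = -2.1574


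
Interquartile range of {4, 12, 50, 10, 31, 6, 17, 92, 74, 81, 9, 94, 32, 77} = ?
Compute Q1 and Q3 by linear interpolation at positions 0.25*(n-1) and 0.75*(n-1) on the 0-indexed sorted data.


Sorted: 4, 6, 9, 10, 12, 17, 31, 32, 50, 74, 77, 81, 92, 94
Q1 (25th %ile) = 10.5000
Q3 (75th %ile) = 76.2500
IQR = 76.2500 - 10.5000 = 65.7500

IQR = 65.7500


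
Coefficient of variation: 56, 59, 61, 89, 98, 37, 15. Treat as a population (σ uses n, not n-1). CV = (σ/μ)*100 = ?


Mean = 59.2857
SD = 26.3315
CV = (26.3315/59.2857)*100 = 44.4145%

CV = 44.4145%


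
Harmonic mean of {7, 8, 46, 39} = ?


Sum of reciprocals = 1/7 + 1/8 + 1/46 + 1/39 = 0.315237
HM = 4/0.315237 = 12.6889

HM = 12.6889


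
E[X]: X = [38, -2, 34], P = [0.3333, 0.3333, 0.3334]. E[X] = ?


E[X] = 38*0.3333 - 2*0.3333 + 34*0.3334
= 12.6654 - 0.6666 + 11.3356
= 23.3344

E[X] = 23.3344


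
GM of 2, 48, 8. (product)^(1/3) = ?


Product = 2 × 48 × 8 = 768
GM = 768^(1/3) = 9.1577

GM = 9.1577


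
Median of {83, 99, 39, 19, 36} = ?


Sorted: 19, 36, 39, 83, 99
n = 5 (odd)
Middle value = 39

Median = 39


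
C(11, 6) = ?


C(11,6) = 11!/(6! × 5!)
= 39916800/(720 × 120)
= 462

C(11,6) = 462


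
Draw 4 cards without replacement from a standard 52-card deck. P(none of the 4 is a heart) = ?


P(no hearts) = (39/52) × (38/51) × (37/50) × (36/49)
= 0.3038

P = 0.3038


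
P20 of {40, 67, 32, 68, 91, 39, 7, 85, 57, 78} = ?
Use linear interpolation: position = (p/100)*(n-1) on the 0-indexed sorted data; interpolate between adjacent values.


Sorted: 7, 32, 39, 40, 57, 67, 68, 78, 85, 91
n = 10
Index = 20/100 * 9 = 1.8000
Lower = data[1] = 32, Upper = data[2] = 39
P20 = 32 + 0.8000*(7) = 37.6000

P20 = 37.6000


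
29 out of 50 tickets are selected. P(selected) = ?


P = 29/50 = 0.5800

P = 0.5800


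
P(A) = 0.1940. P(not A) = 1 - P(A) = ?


P(not A) = 1 - 0.1940 = 0.8060

P(not A) = 0.8060


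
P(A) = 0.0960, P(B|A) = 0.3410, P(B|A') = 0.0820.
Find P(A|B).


P(B) = P(B|A)*P(A) + P(B|A')*P(A')
= 0.3410*0.0960 + 0.0820*0.9040
= 0.032736 + 0.074128 = 0.106864
P(A|B) = 0.032736/0.106864 = 0.3063

P(A|B) = 0.3063


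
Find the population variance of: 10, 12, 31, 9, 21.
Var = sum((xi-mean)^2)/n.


Mean = 16.6000
Squared deviations: 43.5600, 21.1600, 207.3600, 57.7600, 19.3600
Sum = 349.2000
Variance = 349.2000/5 = 69.8400

Variance = 69.8400


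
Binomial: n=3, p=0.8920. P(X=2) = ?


C(3,2) = 3
p^2 = 0.795664
(1-p)^1 = 0.108000
P = 3 * 0.795664 * 0.108000 = 0.2578

P(X=2) = 0.2578


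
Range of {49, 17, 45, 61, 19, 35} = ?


Max = 61, Min = 17
Range = 61 - 17 = 44

Range = 44


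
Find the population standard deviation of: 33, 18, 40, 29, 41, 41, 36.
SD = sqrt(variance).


Mean = 34.0000
Variance = 60.0000
SD = sqrt(60.0000) = 7.7460

SD = 7.7460


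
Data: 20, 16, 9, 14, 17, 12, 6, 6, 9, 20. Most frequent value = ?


Frequencies: 6:2, 9:2, 12:1, 14:1, 16:1, 17:1, 20:2
Max frequency = 2
Mode = 6, 9, 20

Mode = 6, 9, 20


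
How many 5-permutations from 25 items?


P(25,5) = 25!/20!
= 15511210043330985984000000/2432902008176640000
= 6375600

P(25,5) = 6375600


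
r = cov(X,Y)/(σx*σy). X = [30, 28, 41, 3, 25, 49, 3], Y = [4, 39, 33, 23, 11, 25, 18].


Mean X = 25.5714, Mean Y = 21.8571
SD X = 16.176324, SD Y = 11.217697
Cov = 39.367347
r = 39.367347/(16.176324*11.217697) = 0.2169

r = 0.2169


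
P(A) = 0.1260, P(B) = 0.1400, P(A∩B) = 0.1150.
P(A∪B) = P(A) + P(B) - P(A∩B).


P(A∪B) = 0.1260 + 0.1400 - 0.1150
= 0.2660 - 0.1150
= 0.1510

P(A∪B) = 0.1510


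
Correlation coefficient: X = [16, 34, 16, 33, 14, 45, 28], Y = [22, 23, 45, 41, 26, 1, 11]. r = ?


Mean X = 26.5714, Mean Y = 24.1429
SD X = 10.821370, SD Y = 14.327083
Cov = -80.938776
r = -80.938776/(10.821370*14.327083) = -0.5221

r = -0.5221


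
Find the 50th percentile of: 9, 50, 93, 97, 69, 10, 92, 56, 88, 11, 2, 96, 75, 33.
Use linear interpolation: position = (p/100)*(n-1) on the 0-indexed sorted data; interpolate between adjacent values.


Sorted: 2, 9, 10, 11, 33, 50, 56, 69, 75, 88, 92, 93, 96, 97
n = 14
Index = 50/100 * 13 = 6.5000
Lower = data[6] = 56, Upper = data[7] = 69
P50 = 56 + 0.5000*(13) = 62.5000

P50 = 62.5000


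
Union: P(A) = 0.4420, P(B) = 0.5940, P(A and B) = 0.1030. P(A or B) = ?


P(A∪B) = 0.4420 + 0.5940 - 0.1030
= 1.0360 - 0.1030
= 0.9330

P(A∪B) = 0.9330


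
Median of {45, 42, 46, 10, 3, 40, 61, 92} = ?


Sorted: 3, 10, 40, 42, 45, 46, 61, 92
n = 8 (even)
Middle values: 42 and 45
Median = (42+45)/2 = 43.5000

Median = 43.5000


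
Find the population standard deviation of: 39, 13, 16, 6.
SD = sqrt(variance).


Mean = 18.5000
Variance = 153.2500
SD = sqrt(153.2500) = 12.3794

SD = 12.3794


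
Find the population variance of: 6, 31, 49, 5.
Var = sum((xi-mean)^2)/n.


Mean = 22.7500
Squared deviations: 280.5625, 68.0625, 689.0625, 315.0625
Sum = 1352.7500
Variance = 1352.7500/4 = 338.1875

Variance = 338.1875


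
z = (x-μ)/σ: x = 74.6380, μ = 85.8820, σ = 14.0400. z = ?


z = (74.6380 - 85.8820)/14.0400
= -11.2440/14.0400
= -0.8009

z = -0.8009


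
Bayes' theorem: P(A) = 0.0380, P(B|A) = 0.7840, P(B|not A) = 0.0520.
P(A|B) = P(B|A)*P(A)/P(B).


P(B) = P(B|A)*P(A) + P(B|A')*P(A')
= 0.7840*0.0380 + 0.0520*0.9620
= 0.029792 + 0.050024 = 0.079816
P(A|B) = 0.029792/0.079816 = 0.3733

P(A|B) = 0.3733


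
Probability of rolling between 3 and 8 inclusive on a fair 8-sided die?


Favorable outcomes (3 ≤ roll ≤ 8): 6
Total outcomes = 8
P = 6/8 = 0.7500

P = 0.7500


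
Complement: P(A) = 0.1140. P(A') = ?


P(not A) = 1 - 0.1140 = 0.8860

P(not A) = 0.8860


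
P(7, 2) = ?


P(7,2) = 7!/5!
= 5040/120
= 42

P(7,2) = 42


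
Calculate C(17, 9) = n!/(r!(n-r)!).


C(17,9) = 17!/(9! × 8!)
= 355687428096000/(362880 × 40320)
= 24310

C(17,9) = 24310


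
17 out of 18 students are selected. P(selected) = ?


P = 17/18 = 0.9444

P = 0.9444


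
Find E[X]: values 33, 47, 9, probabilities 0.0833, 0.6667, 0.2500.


E[X] = 33*0.0833 + 47*0.6667 + 9*0.2500
= 2.7489 + 31.3349 + 2.2500
= 36.3338

E[X] = 36.3338


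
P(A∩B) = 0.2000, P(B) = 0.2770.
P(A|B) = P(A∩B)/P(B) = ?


P(A|B) = 0.2000/0.2770 = 0.7220

P(A|B) = 0.7220


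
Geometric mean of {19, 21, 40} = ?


Product = 19 × 21 × 40 = 15960
GM = 15960^(1/3) = 25.1774

GM = 25.1774


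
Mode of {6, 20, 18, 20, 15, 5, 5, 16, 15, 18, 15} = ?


Frequencies: 5:2, 6:1, 15:3, 16:1, 18:2, 20:2
Max frequency = 3
Mode = 15

Mode = 15


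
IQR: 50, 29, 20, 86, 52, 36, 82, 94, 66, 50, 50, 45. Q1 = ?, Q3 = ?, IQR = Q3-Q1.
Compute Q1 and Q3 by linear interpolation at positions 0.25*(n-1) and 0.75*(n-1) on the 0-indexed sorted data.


Sorted: 20, 29, 36, 45, 50, 50, 50, 52, 66, 82, 86, 94
Q1 (25th %ile) = 42.7500
Q3 (75th %ile) = 70.0000
IQR = 70.0000 - 42.7500 = 27.2500

IQR = 27.2500


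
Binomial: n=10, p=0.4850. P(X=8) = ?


C(10,8) = 45
p^8 = 0.003061
(1-p)^2 = 0.265225
P = 45 * 0.003061 * 0.265225 = 0.0365

P(X=8) = 0.0365


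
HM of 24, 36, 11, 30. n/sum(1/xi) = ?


Sum of reciprocals = 1/24 + 1/36 + 1/11 + 1/30 = 0.193687
HM = 4/0.193687 = 20.6519

HM = 20.6519


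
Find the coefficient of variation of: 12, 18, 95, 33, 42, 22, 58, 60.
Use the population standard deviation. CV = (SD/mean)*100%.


Mean = 42.5000
SD = 25.8457
CV = (25.8457/42.5000)*100 = 60.8134%

CV = 60.8134%


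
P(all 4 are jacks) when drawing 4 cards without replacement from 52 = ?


P(all jacks) = (4/52) × (3/51) × (2/50) × (1/49)
= 3.6938e-06

P = 3.6938e-06


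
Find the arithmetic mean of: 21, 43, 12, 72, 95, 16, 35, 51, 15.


Sum = 21 + 43 + 12 + 72 + 95 + 16 + 35 + 51 + 15 = 360
n = 9
Mean = 360/9 = 40.0000

Mean = 40.0000


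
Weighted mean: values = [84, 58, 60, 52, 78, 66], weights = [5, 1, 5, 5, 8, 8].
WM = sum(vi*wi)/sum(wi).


Numerator = 84*5 + 58*1 + 60*5 + 52*5 + 78*8 + 66*8 = 2190
Denominator = 5 + 1 + 5 + 5 + 8 + 8 = 32
WM = 2190/32 = 68.4375

WM = 68.4375


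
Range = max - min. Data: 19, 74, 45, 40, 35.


Max = 74, Min = 19
Range = 74 - 19 = 55

Range = 55


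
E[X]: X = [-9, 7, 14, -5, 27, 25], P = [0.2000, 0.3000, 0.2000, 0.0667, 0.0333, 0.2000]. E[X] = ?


E[X] = -9*0.2000 + 7*0.3000 + 14*0.2000 - 5*0.0667 + 27*0.0333 + 25*0.2000
= -1.8000 + 2.1000 + 2.8000 - 0.3335 + 0.8991 + 5.0000
= 8.6656

E[X] = 8.6656


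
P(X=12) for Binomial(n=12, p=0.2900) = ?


C(12,12) = 1
p^12 = 3.538148e-07
(1-p)^0 = 1.000000
P = 1 * 3.538148e-07 * 1.000000 = 3.5381e-07

P(X=12) = 3.5381e-07


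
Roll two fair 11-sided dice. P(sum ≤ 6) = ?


Total outcomes = 11×11 = 121
Favorable (sum ≤ 6): 15
P = 15/121 = 0.1240

P = 0.1240


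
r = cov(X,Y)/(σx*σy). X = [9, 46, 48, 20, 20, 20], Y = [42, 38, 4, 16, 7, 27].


Mean X = 27.1667, Mean Y = 22.3333
SD X = 14.564988, SD Y = 14.522014
Cov = -53.722222
r = -53.722222/(14.564988*14.522014) = -0.2540

r = -0.2540


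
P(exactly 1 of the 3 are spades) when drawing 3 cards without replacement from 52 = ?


Hypergeometric: P(X=1) = C(13,1)·C(39,2) / C(52,3)
= 13 × 741 / 22100
= 9633/22100 = 0.4359

P = 0.4359


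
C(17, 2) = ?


C(17,2) = 17!/(2! × 15!)
= 355687428096000/(2 × 1307674368000)
= 136

C(17,2) = 136


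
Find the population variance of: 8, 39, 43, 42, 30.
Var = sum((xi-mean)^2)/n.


Mean = 32.4000
Squared deviations: 595.3600, 43.5600, 112.3600, 92.1600, 5.7600
Sum = 849.2000
Variance = 849.2000/5 = 169.8400

Variance = 169.8400


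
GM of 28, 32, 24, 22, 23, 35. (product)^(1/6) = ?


Product = 28 × 32 × 24 × 22 × 23 × 35 = 380835840
GM = 380835840^(1/6) = 26.9230

GM = 26.9230


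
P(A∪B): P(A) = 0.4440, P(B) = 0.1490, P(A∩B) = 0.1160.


P(A∪B) = 0.4440 + 0.1490 - 0.1160
= 0.5930 - 0.1160
= 0.4770

P(A∪B) = 0.4770


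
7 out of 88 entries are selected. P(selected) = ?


P = 7/88 = 0.0795

P = 0.0795


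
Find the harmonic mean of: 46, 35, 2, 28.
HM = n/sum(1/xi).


Sum of reciprocals = 1/46 + 1/35 + 1/2 + 1/28 = 0.586025
HM = 4/0.586025 = 6.8256

HM = 6.8256


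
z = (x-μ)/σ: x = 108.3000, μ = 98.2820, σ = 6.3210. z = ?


z = (108.3000 - 98.2820)/6.3210
= 10.0180/6.3210
= 1.5849

z = 1.5849


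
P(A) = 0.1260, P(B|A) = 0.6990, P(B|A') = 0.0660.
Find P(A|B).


P(B) = P(B|A)*P(A) + P(B|A')*P(A')
= 0.6990*0.1260 + 0.0660*0.8740
= 0.088074 + 0.057684 = 0.145758
P(A|B) = 0.088074/0.145758 = 0.6042

P(A|B) = 0.6042


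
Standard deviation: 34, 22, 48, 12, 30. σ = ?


Mean = 29.2000
Variance = 144.9600
SD = sqrt(144.9600) = 12.0399

SD = 12.0399


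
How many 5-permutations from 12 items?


P(12,5) = 12!/7!
= 479001600/5040
= 95040

P(12,5) = 95040


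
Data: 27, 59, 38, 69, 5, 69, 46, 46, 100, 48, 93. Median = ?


Sorted: 5, 27, 38, 46, 46, 48, 59, 69, 69, 93, 100
n = 11 (odd)
Middle value = 48

Median = 48


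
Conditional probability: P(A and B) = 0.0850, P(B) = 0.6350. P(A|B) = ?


P(A|B) = 0.0850/0.6350 = 0.1339

P(A|B) = 0.1339


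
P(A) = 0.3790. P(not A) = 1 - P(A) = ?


P(not A) = 1 - 0.3790 = 0.6210

P(not A) = 0.6210


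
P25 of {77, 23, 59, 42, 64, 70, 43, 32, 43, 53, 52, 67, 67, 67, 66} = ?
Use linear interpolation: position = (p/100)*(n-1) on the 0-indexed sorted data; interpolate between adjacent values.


Sorted: 23, 32, 42, 43, 43, 52, 53, 59, 64, 66, 67, 67, 67, 70, 77
n = 15
Index = 25/100 * 14 = 3.5000
Lower = data[3] = 43, Upper = data[4] = 43
P25 = 43 + 0.5000*(0) = 43.0000

P25 = 43.0000


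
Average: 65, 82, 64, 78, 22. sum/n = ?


Sum = 65 + 82 + 64 + 78 + 22 = 311
n = 5
Mean = 311/5 = 62.2000

Mean = 62.2000


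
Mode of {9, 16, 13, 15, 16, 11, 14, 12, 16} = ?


Frequencies: 9:1, 11:1, 12:1, 13:1, 14:1, 15:1, 16:3
Max frequency = 3
Mode = 16

Mode = 16


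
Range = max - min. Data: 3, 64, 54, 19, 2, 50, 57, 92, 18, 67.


Max = 92, Min = 2
Range = 92 - 2 = 90

Range = 90


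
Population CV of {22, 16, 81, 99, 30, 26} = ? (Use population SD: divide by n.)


Mean = 45.6667
SD = 32.0555
CV = (32.0555/45.6667)*100 = 70.1945%

CV = 70.1945%


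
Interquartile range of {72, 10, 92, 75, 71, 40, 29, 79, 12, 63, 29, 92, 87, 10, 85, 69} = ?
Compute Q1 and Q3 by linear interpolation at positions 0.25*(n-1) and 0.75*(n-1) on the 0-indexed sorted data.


Sorted: 10, 10, 12, 29, 29, 40, 63, 69, 71, 72, 75, 79, 85, 87, 92, 92
Q1 (25th %ile) = 29.0000
Q3 (75th %ile) = 80.5000
IQR = 80.5000 - 29.0000 = 51.5000

IQR = 51.5000


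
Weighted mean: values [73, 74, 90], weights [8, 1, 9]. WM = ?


Numerator = 73*8 + 74*1 + 90*9 = 1468
Denominator = 8 + 1 + 9 = 18
WM = 1468/18 = 81.5556

WM = 81.5556


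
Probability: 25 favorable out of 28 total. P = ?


P = 25/28 = 0.8929

P = 0.8929


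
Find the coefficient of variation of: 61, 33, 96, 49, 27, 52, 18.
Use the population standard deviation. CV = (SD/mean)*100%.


Mean = 48.0000
SD = 24.0713
CV = (24.0713/48.0000)*100 = 50.1486%

CV = 50.1486%


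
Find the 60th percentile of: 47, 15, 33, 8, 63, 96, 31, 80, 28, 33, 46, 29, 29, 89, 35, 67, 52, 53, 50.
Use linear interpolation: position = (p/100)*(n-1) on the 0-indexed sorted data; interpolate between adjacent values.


Sorted: 8, 15, 28, 29, 29, 31, 33, 33, 35, 46, 47, 50, 52, 53, 63, 67, 80, 89, 96
n = 19
Index = 60/100 * 18 = 10.8000
Lower = data[10] = 47, Upper = data[11] = 50
P60 = 47 + 0.8000*(3) = 49.4000

P60 = 49.4000


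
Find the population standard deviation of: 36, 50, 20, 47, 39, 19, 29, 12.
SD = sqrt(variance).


Mean = 31.5000
Variance = 166.7500
SD = sqrt(166.7500) = 12.9132

SD = 12.9132


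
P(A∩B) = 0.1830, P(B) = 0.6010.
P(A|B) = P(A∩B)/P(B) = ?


P(A|B) = 0.1830/0.6010 = 0.3045

P(A|B) = 0.3045


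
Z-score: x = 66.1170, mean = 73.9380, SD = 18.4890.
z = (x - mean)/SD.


z = (66.1170 - 73.9380)/18.4890
= -7.8210/18.4890
= -0.4230

z = -0.4230


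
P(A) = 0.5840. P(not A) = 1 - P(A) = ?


P(not A) = 1 - 0.5840 = 0.4160

P(not A) = 0.4160


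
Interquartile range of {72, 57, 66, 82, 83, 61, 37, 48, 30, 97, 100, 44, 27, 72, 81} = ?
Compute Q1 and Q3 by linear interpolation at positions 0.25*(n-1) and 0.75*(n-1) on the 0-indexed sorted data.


Sorted: 27, 30, 37, 44, 48, 57, 61, 66, 72, 72, 81, 82, 83, 97, 100
Q1 (25th %ile) = 46.0000
Q3 (75th %ile) = 81.5000
IQR = 81.5000 - 46.0000 = 35.5000

IQR = 35.5000


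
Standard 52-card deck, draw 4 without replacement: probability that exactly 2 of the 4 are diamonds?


Hypergeometric: P(X=2) = C(13,2)·C(39,2) / C(52,4)
= 78 × 741 / 270725
= 57798/270725 = 0.2135

P = 0.2135


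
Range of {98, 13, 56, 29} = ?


Max = 98, Min = 13
Range = 98 - 13 = 85

Range = 85


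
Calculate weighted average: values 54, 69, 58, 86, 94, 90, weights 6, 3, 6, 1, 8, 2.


Numerator = 54*6 + 69*3 + 58*6 + 86*1 + 94*8 + 90*2 = 1897
Denominator = 6 + 3 + 6 + 1 + 8 + 2 = 26
WM = 1897/26 = 72.9615

WM = 72.9615


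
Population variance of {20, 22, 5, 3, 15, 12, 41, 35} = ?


Mean = 19.1250
Squared deviations: 0.7656, 8.2656, 199.5156, 260.0156, 17.0156, 50.7656, 478.5156, 252.0156
Sum = 1266.8750
Variance = 1266.8750/8 = 158.3594

Variance = 158.3594


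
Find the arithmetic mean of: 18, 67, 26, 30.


Sum = 18 + 67 + 26 + 30 = 141
n = 4
Mean = 141/4 = 35.2500

Mean = 35.2500


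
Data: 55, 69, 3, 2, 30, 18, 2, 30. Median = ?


Sorted: 2, 2, 3, 18, 30, 30, 55, 69
n = 8 (even)
Middle values: 18 and 30
Median = (18+30)/2 = 24.0000

Median = 24.0000


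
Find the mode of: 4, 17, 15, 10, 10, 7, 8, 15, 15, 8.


Frequencies: 4:1, 7:1, 8:2, 10:2, 15:3, 17:1
Max frequency = 3
Mode = 15

Mode = 15


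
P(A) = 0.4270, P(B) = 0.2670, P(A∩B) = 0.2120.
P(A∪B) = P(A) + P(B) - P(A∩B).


P(A∪B) = 0.4270 + 0.2670 - 0.2120
= 0.6940 - 0.2120
= 0.4820

P(A∪B) = 0.4820


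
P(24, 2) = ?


P(24,2) = 24!/22!
= 620448401733239439360000/1124000727777607680000
= 552

P(24,2) = 552


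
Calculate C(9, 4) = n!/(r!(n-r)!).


C(9,4) = 9!/(4! × 5!)
= 362880/(24 × 120)
= 126

C(9,4) = 126


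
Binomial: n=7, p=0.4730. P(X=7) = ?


C(7,7) = 1
p^7 = 0.005297
(1-p)^0 = 1.000000
P = 1 * 0.005297 * 1.000000 = 0.0053

P(X=7) = 0.0053


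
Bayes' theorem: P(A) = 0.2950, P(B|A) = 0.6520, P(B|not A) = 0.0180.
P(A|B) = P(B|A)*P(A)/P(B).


P(B) = P(B|A)*P(A) + P(B|A')*P(A')
= 0.6520*0.2950 + 0.0180*0.7050
= 0.192340 + 0.012690 = 0.205030
P(A|B) = 0.192340/0.205030 = 0.9381

P(A|B) = 0.9381


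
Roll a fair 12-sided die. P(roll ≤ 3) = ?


Favorable outcomes (roll ≤ 3): 3
Total outcomes = 12
P = 3/12 = 0.2500

P = 0.2500


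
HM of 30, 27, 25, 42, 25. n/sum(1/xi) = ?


Sum of reciprocals = 1/30 + 1/27 + 1/25 + 1/42 + 1/25 = 0.174180
HM = 5/0.174180 = 28.7060

HM = 28.7060


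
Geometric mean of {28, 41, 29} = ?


Product = 28 × 41 × 29 = 33292
GM = 33292^(1/3) = 32.1697

GM = 32.1697


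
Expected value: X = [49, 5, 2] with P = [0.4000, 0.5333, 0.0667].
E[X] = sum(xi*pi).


E[X] = 49*0.4000 + 5*0.5333 + 2*0.0667
= 19.6000 + 2.6665 + 0.1334
= 22.3999

E[X] = 22.3999


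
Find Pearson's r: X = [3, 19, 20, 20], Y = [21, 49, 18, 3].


Mean X = 15.5000, Mean Y = 22.7500
SD X = 7.228416, SD Y = 16.618890
Cov = 0.875000
r = 0.875000/(7.228416*16.618890) = 0.0073

r = 0.0073


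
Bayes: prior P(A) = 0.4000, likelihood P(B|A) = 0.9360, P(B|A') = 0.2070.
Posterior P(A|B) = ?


P(B) = P(B|A)*P(A) + P(B|A')*P(A')
= 0.9360*0.4000 + 0.2070*0.6000
= 0.374400 + 0.124200 = 0.498600
P(A|B) = 0.374400/0.498600 = 0.7509

P(A|B) = 0.7509


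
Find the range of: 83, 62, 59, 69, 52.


Max = 83, Min = 52
Range = 83 - 52 = 31

Range = 31


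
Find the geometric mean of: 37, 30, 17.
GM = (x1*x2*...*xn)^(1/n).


Product = 37 × 30 × 17 = 18870
GM = 18870^(1/3) = 26.6230

GM = 26.6230


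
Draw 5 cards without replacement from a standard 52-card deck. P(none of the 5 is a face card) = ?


P(no face cards) = (40/52) × (39/51) × (38/50) × (37/49) × (36/48)
= 0.2532

P = 0.2532


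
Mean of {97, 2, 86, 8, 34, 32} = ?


Sum = 97 + 2 + 86 + 8 + 34 + 32 = 259
n = 6
Mean = 259/6 = 43.1667

Mean = 43.1667


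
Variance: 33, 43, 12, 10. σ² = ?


Mean = 24.5000
Squared deviations: 72.2500, 342.2500, 156.2500, 210.2500
Sum = 781.0000
Variance = 781.0000/4 = 195.2500

Variance = 195.2500


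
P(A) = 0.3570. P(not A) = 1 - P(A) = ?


P(not A) = 1 - 0.3570 = 0.6430

P(not A) = 0.6430


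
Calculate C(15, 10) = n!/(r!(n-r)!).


C(15,10) = 15!/(10! × 5!)
= 1307674368000/(3628800 × 120)
= 3003

C(15,10) = 3003


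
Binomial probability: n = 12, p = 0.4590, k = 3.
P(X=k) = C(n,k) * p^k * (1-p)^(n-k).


C(12,3) = 220
p^3 = 0.096703
(1-p)^9 = 0.003970
P = 220 * 0.096703 * 0.003970 = 0.0845

P(X=3) = 0.0845


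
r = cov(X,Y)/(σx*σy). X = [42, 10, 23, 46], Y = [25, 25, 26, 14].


Mean X = 30.2500, Mean Y = 22.5000
SD X = 14.566657, SD Y = 4.924429
Cov = -45.125000
r = -45.125000/(14.566657*4.924429) = -0.6291

r = -0.6291


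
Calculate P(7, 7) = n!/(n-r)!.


P(7,7) = 7!/0!
= 5040/1
= 5040

P(7,7) = 5040


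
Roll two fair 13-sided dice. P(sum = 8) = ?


Total outcomes = 13×13 = 169
Favorable (sum = 8): 7
P = 7/169 = 0.0414

P = 0.0414


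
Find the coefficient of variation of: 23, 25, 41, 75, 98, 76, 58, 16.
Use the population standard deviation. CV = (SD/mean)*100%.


Mean = 51.5000
SD = 27.9330
CV = (27.9330/51.5000)*100 = 54.2387%

CV = 54.2387%


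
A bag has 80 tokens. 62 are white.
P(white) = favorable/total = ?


P = 62/80 = 0.7750

P = 0.7750


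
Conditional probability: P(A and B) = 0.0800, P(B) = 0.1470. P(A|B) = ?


P(A|B) = 0.0800/0.1470 = 0.5442

P(A|B) = 0.5442


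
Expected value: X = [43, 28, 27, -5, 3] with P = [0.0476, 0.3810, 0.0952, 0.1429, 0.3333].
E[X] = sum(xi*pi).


E[X] = 43*0.0476 + 28*0.3810 + 27*0.0952 - 5*0.1429 + 3*0.3333
= 2.0468 + 10.6680 + 2.5704 - 0.7145 + 0.9999
= 15.5706

E[X] = 15.5706


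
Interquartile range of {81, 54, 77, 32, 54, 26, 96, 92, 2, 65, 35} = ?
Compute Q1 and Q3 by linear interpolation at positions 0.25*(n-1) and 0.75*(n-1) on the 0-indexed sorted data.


Sorted: 2, 26, 32, 35, 54, 54, 65, 77, 81, 92, 96
Q1 (25th %ile) = 33.5000
Q3 (75th %ile) = 79.0000
IQR = 79.0000 - 33.5000 = 45.5000

IQR = 45.5000


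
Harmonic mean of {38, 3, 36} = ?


Sum of reciprocals = 1/38 + 1/3 + 1/36 = 0.387427
HM = 3/0.387427 = 7.7434

HM = 7.7434


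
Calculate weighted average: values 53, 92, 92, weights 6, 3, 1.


Numerator = 53*6 + 92*3 + 92*1 = 686
Denominator = 6 + 3 + 1 = 10
WM = 686/10 = 68.6000

WM = 68.6000


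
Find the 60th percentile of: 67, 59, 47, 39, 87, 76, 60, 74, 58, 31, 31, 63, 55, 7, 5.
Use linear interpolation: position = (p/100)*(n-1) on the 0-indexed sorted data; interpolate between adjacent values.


Sorted: 5, 7, 31, 31, 39, 47, 55, 58, 59, 60, 63, 67, 74, 76, 87
n = 15
Index = 60/100 * 14 = 8.4000
Lower = data[8] = 59, Upper = data[9] = 60
P60 = 59 + 0.4000*(1) = 59.4000

P60 = 59.4000


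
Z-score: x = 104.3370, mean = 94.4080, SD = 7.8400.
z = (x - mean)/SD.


z = (104.3370 - 94.4080)/7.8400
= 9.9290/7.8400
= 1.2665

z = 1.2665


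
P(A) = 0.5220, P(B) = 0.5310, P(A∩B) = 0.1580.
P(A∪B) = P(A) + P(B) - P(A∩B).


P(A∪B) = 0.5220 + 0.5310 - 0.1580
= 1.0530 - 0.1580
= 0.8950

P(A∪B) = 0.8950


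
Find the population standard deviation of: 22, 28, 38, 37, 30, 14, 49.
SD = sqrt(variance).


Mean = 31.1429
Variance = 112.6939
SD = sqrt(112.6939) = 10.6157

SD = 10.6157


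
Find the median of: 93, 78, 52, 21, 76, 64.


Sorted: 21, 52, 64, 76, 78, 93
n = 6 (even)
Middle values: 64 and 76
Median = (64+76)/2 = 70.0000

Median = 70.0000


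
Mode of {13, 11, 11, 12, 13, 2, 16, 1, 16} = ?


Frequencies: 1:1, 2:1, 11:2, 12:1, 13:2, 16:2
Max frequency = 2
Mode = 11, 13, 16

Mode = 11, 13, 16


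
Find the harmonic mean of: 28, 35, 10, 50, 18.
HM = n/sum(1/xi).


Sum of reciprocals = 1/28 + 1/35 + 1/10 + 1/50 + 1/18 = 0.239841
HM = 5/0.239841 = 20.8471

HM = 20.8471


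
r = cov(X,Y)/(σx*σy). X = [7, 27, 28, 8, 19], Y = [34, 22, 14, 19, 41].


Mean X = 17.8000, Mean Y = 26.0000
SD X = 8.975522, SD Y = 9.979980
Cov = -31.800000
r = -31.800000/(8.975522*9.979980) = -0.3550

r = -0.3550


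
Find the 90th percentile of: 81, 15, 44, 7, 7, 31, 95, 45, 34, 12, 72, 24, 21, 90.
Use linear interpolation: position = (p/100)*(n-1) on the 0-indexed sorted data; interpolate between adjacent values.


Sorted: 7, 7, 12, 15, 21, 24, 31, 34, 44, 45, 72, 81, 90, 95
n = 14
Index = 90/100 * 13 = 11.7000
Lower = data[11] = 81, Upper = data[12] = 90
P90 = 81 + 0.7000*(9) = 87.3000

P90 = 87.3000


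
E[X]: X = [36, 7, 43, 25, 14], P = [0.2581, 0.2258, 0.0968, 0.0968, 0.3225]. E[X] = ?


E[X] = 36*0.2581 + 7*0.2258 + 43*0.0968 + 25*0.0968 + 14*0.3225
= 9.2916 + 1.5806 + 4.1624 + 2.4200 + 4.5150
= 21.9696

E[X] = 21.9696


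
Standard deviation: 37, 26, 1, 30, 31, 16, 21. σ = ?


Mean = 23.1429
Variance = 122.1224
SD = sqrt(122.1224) = 11.0509

SD = 11.0509


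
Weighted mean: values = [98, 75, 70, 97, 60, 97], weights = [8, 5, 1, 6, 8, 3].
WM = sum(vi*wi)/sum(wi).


Numerator = 98*8 + 75*5 + 70*1 + 97*6 + 60*8 + 97*3 = 2582
Denominator = 8 + 5 + 1 + 6 + 8 + 3 = 31
WM = 2582/31 = 83.2903

WM = 83.2903


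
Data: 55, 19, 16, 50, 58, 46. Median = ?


Sorted: 16, 19, 46, 50, 55, 58
n = 6 (even)
Middle values: 46 and 50
Median = (46+50)/2 = 48.0000

Median = 48.0000


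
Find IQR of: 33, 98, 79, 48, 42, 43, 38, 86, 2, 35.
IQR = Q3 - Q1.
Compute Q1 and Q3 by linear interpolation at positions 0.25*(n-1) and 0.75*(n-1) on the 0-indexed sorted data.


Sorted: 2, 33, 35, 38, 42, 43, 48, 79, 86, 98
Q1 (25th %ile) = 35.7500
Q3 (75th %ile) = 71.2500
IQR = 71.2500 - 35.7500 = 35.5000

IQR = 35.5000


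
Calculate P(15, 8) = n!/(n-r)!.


P(15,8) = 15!/7!
= 1307674368000/5040
= 259459200

P(15,8) = 259459200


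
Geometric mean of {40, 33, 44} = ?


Product = 40 × 33 × 44 = 58080
GM = 58080^(1/3) = 38.7266

GM = 38.7266


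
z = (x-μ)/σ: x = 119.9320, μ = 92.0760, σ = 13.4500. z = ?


z = (119.9320 - 92.0760)/13.4500
= 27.8560/13.4500
= 2.0711

z = 2.0711


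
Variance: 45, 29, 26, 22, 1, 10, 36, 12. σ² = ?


Mean = 22.6250
Squared deviations: 500.6406, 40.6406, 11.3906, 0.3906, 467.6406, 159.3906, 178.8906, 112.8906
Sum = 1471.8750
Variance = 1471.8750/8 = 183.9844

Variance = 183.9844


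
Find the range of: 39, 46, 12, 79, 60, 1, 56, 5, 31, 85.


Max = 85, Min = 1
Range = 85 - 1 = 84

Range = 84


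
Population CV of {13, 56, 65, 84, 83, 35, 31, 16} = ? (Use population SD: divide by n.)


Mean = 47.8750
SD = 26.4123
CV = (26.4123/47.8750)*100 = 55.1693%

CV = 55.1693%


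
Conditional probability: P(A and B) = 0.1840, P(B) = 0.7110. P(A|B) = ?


P(A|B) = 0.1840/0.7110 = 0.2588

P(A|B) = 0.2588


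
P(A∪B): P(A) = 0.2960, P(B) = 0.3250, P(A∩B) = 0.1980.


P(A∪B) = 0.2960 + 0.3250 - 0.1980
= 0.6210 - 0.1980
= 0.4230

P(A∪B) = 0.4230


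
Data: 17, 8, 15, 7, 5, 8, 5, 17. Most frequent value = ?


Frequencies: 5:2, 7:1, 8:2, 15:1, 17:2
Max frequency = 2
Mode = 5, 8, 17

Mode = 5, 8, 17


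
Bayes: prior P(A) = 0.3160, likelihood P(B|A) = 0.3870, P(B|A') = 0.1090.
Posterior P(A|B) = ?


P(B) = P(B|A)*P(A) + P(B|A')*P(A')
= 0.3870*0.3160 + 0.1090*0.6840
= 0.122292 + 0.074556 = 0.196848
P(A|B) = 0.122292/0.196848 = 0.6213

P(A|B) = 0.6213


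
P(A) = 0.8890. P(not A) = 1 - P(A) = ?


P(not A) = 1 - 0.8890 = 0.1110

P(not A) = 0.1110


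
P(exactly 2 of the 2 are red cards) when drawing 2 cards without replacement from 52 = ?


Hypergeometric: P(X=2) = C(26,2)·C(26,0) / C(52,2)
= 325 × 1 / 1326
= 325/1326 = 0.2451

P = 0.2451


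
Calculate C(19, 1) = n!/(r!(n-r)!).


C(19,1) = 19!/(1! × 18!)
= 121645100408832000/(1 × 6402373705728000)
= 19

C(19,1) = 19


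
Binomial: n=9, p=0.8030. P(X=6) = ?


C(9,6) = 84
p^6 = 0.268098
(1-p)^3 = 0.007645
P = 84 * 0.268098 * 0.007645 = 0.1722

P(X=6) = 0.1722


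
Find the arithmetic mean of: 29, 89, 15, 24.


Sum = 29 + 89 + 15 + 24 = 157
n = 4
Mean = 157/4 = 39.2500

Mean = 39.2500


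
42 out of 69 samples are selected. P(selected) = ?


P = 42/69 = 0.6087

P = 0.6087


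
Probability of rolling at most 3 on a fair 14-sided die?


Favorable outcomes (roll ≤ 3): 3
Total outcomes = 14
P = 3/14 = 0.2143

P = 0.2143


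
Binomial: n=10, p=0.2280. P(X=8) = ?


C(10,8) = 45
p^8 = 7.302621e-06
(1-p)^2 = 0.595984
P = 45 * 7.302621e-06 * 0.595984 = 0.0002

P(X=8) = 0.0002


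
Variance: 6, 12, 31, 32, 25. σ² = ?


Mean = 21.2000
Squared deviations: 231.0400, 84.6400, 96.0400, 116.6400, 14.4400
Sum = 542.8000
Variance = 542.8000/5 = 108.5600

Variance = 108.5600


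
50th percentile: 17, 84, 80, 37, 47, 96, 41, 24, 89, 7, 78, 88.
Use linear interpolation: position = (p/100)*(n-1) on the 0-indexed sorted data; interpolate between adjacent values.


Sorted: 7, 17, 24, 37, 41, 47, 78, 80, 84, 88, 89, 96
n = 12
Index = 50/100 * 11 = 5.5000
Lower = data[5] = 47, Upper = data[6] = 78
P50 = 47 + 0.5000*(31) = 62.5000

P50 = 62.5000


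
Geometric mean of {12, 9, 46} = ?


Product = 12 × 9 × 46 = 4968
GM = 4968^(1/3) = 17.0632

GM = 17.0632


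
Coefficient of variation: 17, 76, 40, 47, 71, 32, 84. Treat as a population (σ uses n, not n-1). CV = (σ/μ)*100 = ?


Mean = 52.4286
SD = 23.1570
CV = (23.1570/52.4286)*100 = 44.1686%

CV = 44.1686%


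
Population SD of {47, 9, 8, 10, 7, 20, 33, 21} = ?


Mean = 19.3750
Variance = 178.7344
SD = sqrt(178.7344) = 13.3692

SD = 13.3692


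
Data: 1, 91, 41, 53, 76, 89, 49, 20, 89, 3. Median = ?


Sorted: 1, 3, 20, 41, 49, 53, 76, 89, 89, 91
n = 10 (even)
Middle values: 49 and 53
Median = (49+53)/2 = 51.0000

Median = 51.0000


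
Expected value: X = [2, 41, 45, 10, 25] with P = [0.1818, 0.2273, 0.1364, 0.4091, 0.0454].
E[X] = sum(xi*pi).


E[X] = 2*0.1818 + 41*0.2273 + 45*0.1364 + 10*0.4091 + 25*0.0454
= 0.3636 + 9.3193 + 6.1380 + 4.0910 + 1.1350
= 21.0469

E[X] = 21.0469


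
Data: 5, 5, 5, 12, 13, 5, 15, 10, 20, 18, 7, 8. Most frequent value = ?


Frequencies: 5:4, 7:1, 8:1, 10:1, 12:1, 13:1, 15:1, 18:1, 20:1
Max frequency = 4
Mode = 5

Mode = 5


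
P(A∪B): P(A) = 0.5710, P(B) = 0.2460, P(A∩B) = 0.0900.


P(A∪B) = 0.5710 + 0.2460 - 0.0900
= 0.8170 - 0.0900
= 0.7270

P(A∪B) = 0.7270


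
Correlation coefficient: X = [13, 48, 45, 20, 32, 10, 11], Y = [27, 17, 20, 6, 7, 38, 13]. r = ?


Mean X = 25.5714, Mean Y = 18.2857
SD X = 14.955717, SD Y = 10.524995
Cov = -48.448980
r = -48.448980/(14.955717*10.524995) = -0.3078

r = -0.3078


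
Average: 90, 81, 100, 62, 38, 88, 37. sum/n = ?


Sum = 90 + 81 + 100 + 62 + 38 + 88 + 37 = 496
n = 7
Mean = 496/7 = 70.8571

Mean = 70.8571


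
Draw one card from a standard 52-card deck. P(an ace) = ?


4 aces in 52 cards
P = 4/52 = 0.0769

P = 0.0769


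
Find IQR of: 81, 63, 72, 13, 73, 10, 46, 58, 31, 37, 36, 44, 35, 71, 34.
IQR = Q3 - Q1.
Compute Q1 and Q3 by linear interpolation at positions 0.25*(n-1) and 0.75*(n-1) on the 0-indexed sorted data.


Sorted: 10, 13, 31, 34, 35, 36, 37, 44, 46, 58, 63, 71, 72, 73, 81
Q1 (25th %ile) = 34.5000
Q3 (75th %ile) = 67.0000
IQR = 67.0000 - 34.5000 = 32.5000

IQR = 32.5000


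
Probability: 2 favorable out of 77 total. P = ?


P = 2/77 = 0.0260

P = 0.0260


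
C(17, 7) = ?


C(17,7) = 17!/(7! × 10!)
= 355687428096000/(5040 × 3628800)
= 19448

C(17,7) = 19448


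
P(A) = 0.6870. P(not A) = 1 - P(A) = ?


P(not A) = 1 - 0.6870 = 0.3130

P(not A) = 0.3130


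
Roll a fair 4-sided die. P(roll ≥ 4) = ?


Favorable outcomes (roll ≥ 4): 1
Total outcomes = 4
P = 1/4 = 0.2500

P = 0.2500


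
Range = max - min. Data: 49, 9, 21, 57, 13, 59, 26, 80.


Max = 80, Min = 9
Range = 80 - 9 = 71

Range = 71


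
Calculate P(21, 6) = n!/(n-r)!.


P(21,6) = 21!/15!
= 51090942171709440000/1307674368000
= 39070080

P(21,6) = 39070080


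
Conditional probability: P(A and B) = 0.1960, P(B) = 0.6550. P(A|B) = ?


P(A|B) = 0.1960/0.6550 = 0.2992

P(A|B) = 0.2992


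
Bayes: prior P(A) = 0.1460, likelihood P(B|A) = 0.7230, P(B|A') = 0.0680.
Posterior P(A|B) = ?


P(B) = P(B|A)*P(A) + P(B|A')*P(A')
= 0.7230*0.1460 + 0.0680*0.8540
= 0.105558 + 0.058072 = 0.163630
P(A|B) = 0.105558/0.163630 = 0.6451

P(A|B) = 0.6451


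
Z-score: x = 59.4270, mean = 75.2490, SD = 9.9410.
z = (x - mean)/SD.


z = (59.4270 - 75.2490)/9.9410
= -15.8220/9.9410
= -1.5916

z = -1.5916


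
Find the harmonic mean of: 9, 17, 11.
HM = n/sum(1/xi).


Sum of reciprocals = 1/9 + 1/17 + 1/11 = 0.260844
HM = 3/0.260844 = 11.5011

HM = 11.5011


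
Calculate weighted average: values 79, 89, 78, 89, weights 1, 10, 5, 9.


Numerator = 79*1 + 89*10 + 78*5 + 89*9 = 2160
Denominator = 1 + 10 + 5 + 9 = 25
WM = 2160/25 = 86.4000

WM = 86.4000


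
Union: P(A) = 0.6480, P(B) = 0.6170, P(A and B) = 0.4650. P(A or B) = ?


P(A∪B) = 0.6480 + 0.6170 - 0.4650
= 1.2650 - 0.4650
= 0.8000

P(A∪B) = 0.8000


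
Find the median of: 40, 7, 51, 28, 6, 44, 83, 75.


Sorted: 6, 7, 28, 40, 44, 51, 75, 83
n = 8 (even)
Middle values: 40 and 44
Median = (40+44)/2 = 42.0000

Median = 42.0000


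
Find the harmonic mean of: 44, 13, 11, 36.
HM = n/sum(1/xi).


Sum of reciprocals = 1/44 + 1/13 + 1/11 + 1/36 = 0.218337
HM = 4/0.218337 = 18.3203

HM = 18.3203


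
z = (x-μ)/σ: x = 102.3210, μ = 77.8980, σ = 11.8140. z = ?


z = (102.3210 - 77.8980)/11.8140
= 24.4230/11.8140
= 2.0673

z = 2.0673


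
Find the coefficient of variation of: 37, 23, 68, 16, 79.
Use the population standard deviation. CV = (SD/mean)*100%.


Mean = 44.6000
SD = 24.7919
CV = (24.7919/44.6000)*100 = 55.5873%

CV = 55.5873%


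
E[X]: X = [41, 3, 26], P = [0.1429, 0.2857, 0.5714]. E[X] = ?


E[X] = 41*0.1429 + 3*0.2857 + 26*0.5714
= 5.8589 + 0.8571 + 14.8564
= 21.5724

E[X] = 21.5724


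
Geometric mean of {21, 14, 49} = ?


Product = 21 × 14 × 49 = 14406
GM = 14406^(1/3) = 24.3322

GM = 24.3322


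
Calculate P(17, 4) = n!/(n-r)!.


P(17,4) = 17!/13!
= 355687428096000/6227020800
= 57120

P(17,4) = 57120


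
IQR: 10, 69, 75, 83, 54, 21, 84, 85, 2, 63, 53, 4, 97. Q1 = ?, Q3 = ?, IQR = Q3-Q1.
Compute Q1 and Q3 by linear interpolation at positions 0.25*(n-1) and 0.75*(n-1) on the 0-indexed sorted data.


Sorted: 2, 4, 10, 21, 53, 54, 63, 69, 75, 83, 84, 85, 97
Q1 (25th %ile) = 21.0000
Q3 (75th %ile) = 83.0000
IQR = 83.0000 - 21.0000 = 62.0000

IQR = 62.0000


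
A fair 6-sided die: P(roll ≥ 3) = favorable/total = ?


Favorable outcomes (roll ≥ 3): 4
Total outcomes = 6
P = 4/6 = 0.6667

P = 0.6667


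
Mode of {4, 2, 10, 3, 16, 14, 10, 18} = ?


Frequencies: 2:1, 3:1, 4:1, 10:2, 14:1, 16:1, 18:1
Max frequency = 2
Mode = 10

Mode = 10


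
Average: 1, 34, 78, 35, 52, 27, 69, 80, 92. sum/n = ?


Sum = 1 + 34 + 78 + 35 + 52 + 27 + 69 + 80 + 92 = 468
n = 9
Mean = 468/9 = 52.0000

Mean = 52.0000


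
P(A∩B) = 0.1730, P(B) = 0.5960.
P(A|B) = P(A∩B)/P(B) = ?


P(A|B) = 0.1730/0.5960 = 0.2903

P(A|B) = 0.2903


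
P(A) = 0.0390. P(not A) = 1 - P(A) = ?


P(not A) = 1 - 0.0390 = 0.9610

P(not A) = 0.9610


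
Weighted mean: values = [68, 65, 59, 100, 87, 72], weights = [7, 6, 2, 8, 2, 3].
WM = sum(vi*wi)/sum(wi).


Numerator = 68*7 + 65*6 + 59*2 + 100*8 + 87*2 + 72*3 = 2174
Denominator = 7 + 6 + 2 + 8 + 2 + 3 = 28
WM = 2174/28 = 77.6429

WM = 77.6429


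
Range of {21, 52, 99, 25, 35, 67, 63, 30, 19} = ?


Max = 99, Min = 19
Range = 99 - 19 = 80

Range = 80


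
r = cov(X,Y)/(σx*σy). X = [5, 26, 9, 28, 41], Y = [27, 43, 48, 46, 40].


Mean X = 21.8000, Mean Y = 40.8000
SD X = 13.196969, SD Y = 7.413501
Cov = 33.160000
r = 33.160000/(13.196969*7.413501) = 0.3389

r = 0.3389


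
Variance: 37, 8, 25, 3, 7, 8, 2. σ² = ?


Mean = 12.8571
Squared deviations: 582.8776, 23.5918, 147.4490, 97.1633, 34.3061, 23.5918, 117.8776
Sum = 1026.8571
Variance = 1026.8571/7 = 146.6939

Variance = 146.6939


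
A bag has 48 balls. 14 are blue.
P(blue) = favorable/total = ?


P = 14/48 = 0.2917

P = 0.2917


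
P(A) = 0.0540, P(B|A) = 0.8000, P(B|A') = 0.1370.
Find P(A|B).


P(B) = P(B|A)*P(A) + P(B|A')*P(A')
= 0.8000*0.0540 + 0.1370*0.9460
= 0.043200 + 0.129602 = 0.172802
P(A|B) = 0.043200/0.172802 = 0.2500

P(A|B) = 0.2500


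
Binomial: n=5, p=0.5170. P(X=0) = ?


C(5,0) = 1
p^0 = 1.000000
(1-p)^5 = 0.026287
P = 1 * 1.000000 * 0.026287 = 0.0263

P(X=0) = 0.0263


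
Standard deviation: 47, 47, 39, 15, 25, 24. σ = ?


Mean = 32.8333
Variance = 149.4722
SD = sqrt(149.4722) = 12.2259

SD = 12.2259


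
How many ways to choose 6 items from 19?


C(19,6) = 19!/(6! × 13!)
= 121645100408832000/(720 × 6227020800)
= 27132

C(19,6) = 27132


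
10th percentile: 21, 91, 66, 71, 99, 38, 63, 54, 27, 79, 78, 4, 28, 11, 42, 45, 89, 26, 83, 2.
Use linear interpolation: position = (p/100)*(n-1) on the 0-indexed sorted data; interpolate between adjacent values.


Sorted: 2, 4, 11, 21, 26, 27, 28, 38, 42, 45, 54, 63, 66, 71, 78, 79, 83, 89, 91, 99
n = 20
Index = 10/100 * 19 = 1.9000
Lower = data[1] = 4, Upper = data[2] = 11
P10 = 4 + 0.9000*(7) = 10.3000

P10 = 10.3000


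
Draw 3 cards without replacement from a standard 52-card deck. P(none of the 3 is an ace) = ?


P(no aces) = (48/52) × (47/51) × (46/50)
= 0.7826

P = 0.7826


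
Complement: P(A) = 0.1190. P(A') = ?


P(not A) = 1 - 0.1190 = 0.8810

P(not A) = 0.8810


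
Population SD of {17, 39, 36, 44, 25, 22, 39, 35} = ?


Mean = 32.1250
Variance = 80.1094
SD = sqrt(80.1094) = 8.9504

SD = 8.9504


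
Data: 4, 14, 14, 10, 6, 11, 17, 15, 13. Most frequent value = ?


Frequencies: 4:1, 6:1, 10:1, 11:1, 13:1, 14:2, 15:1, 17:1
Max frequency = 2
Mode = 14

Mode = 14


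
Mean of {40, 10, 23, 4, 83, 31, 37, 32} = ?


Sum = 40 + 10 + 23 + 4 + 83 + 31 + 37 + 32 = 260
n = 8
Mean = 260/8 = 32.5000

Mean = 32.5000


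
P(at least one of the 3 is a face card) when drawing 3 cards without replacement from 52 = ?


P(at least one) = 1 - P(none)
P(none) = (40/52) × (39/51) × (38/50) = 0.447059
P(at least one) = 1 - 0.447059 = 0.5529

P = 0.5529
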